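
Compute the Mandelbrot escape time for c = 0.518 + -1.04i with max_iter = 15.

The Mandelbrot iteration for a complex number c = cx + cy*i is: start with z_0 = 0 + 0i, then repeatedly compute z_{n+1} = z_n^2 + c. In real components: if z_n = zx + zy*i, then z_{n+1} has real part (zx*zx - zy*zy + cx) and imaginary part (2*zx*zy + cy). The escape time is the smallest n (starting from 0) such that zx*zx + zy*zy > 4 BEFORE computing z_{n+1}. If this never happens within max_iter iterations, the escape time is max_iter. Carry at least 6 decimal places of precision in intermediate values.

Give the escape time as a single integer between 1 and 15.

z_0 = 0 + 0i, c = 0.5180 + -1.0400i
Iter 1: z = 0.5180 + -1.0400i, |z|^2 = 1.3499
Iter 2: z = -0.2953 + -2.1174i, |z|^2 = 4.5707
Escaped at iteration 2

Answer: 2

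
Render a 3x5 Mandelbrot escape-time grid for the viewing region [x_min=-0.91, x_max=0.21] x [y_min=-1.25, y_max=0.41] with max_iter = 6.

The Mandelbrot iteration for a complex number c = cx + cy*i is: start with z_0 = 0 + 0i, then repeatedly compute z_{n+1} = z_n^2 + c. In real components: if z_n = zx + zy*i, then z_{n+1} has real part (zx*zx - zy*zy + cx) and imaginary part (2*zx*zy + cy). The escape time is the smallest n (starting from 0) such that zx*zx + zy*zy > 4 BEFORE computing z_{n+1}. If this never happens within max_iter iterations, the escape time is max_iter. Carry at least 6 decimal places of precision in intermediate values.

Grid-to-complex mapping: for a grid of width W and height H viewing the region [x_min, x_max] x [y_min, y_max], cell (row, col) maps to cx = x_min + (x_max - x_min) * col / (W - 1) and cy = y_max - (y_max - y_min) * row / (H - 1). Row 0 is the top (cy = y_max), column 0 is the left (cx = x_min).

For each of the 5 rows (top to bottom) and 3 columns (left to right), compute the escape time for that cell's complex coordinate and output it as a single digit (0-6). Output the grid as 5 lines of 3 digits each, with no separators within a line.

Answer: 666
666
666
365
332

Derivation:
(row=0, col=0): c = -0.9100 + 0.4100i → escape time 6
(row=0, col=1): c = -0.3500 + 0.4100i → escape time 6
(row=0, col=2): c = 0.2100 + 0.4100i → escape time 6
(row=1, col=0): c = -0.9100 + -0.0050i → escape time 6
(row=1, col=1): c = -0.3500 + -0.0050i → escape time 6
(row=1, col=2): c = 0.2100 + -0.0050i → escape time 6
(row=2, col=0): c = -0.9100 + -0.4200i → escape time 6
(row=2, col=1): c = -0.3500 + -0.4200i → escape time 6
(row=2, col=2): c = 0.2100 + -0.4200i → escape time 6
(row=3, col=0): c = -0.9100 + -0.8350i → escape time 3
(row=3, col=1): c = -0.3500 + -0.8350i → escape time 6
(row=3, col=2): c = 0.2100 + -0.8350i → escape time 5
(row=4, col=0): c = -0.9100 + -1.2500i → escape time 3
(row=4, col=1): c = -0.3500 + -1.2500i → escape time 3
(row=4, col=2): c = 0.2100 + -1.2500i → escape time 2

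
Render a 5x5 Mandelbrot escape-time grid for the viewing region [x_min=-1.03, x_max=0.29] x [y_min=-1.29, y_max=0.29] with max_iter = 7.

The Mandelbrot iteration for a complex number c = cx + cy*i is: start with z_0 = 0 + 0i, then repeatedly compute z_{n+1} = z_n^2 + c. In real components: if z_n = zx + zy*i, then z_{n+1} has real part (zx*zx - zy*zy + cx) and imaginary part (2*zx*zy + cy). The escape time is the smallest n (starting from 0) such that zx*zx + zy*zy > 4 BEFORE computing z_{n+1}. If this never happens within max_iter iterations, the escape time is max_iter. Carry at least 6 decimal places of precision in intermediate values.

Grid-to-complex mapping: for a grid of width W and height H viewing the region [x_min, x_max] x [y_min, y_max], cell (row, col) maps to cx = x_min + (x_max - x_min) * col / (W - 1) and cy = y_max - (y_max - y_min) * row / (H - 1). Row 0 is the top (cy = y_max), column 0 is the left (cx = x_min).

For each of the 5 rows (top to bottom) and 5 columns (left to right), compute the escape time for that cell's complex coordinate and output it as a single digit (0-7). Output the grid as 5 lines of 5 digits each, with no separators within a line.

Answer: 77777
77777
57777
34574
23322

Derivation:
(row=0, col=0): c = -1.0300 + 0.2900i → escape time 7
(row=0, col=1): c = -0.7000 + 0.2900i → escape time 7
(row=0, col=2): c = -0.3700 + 0.2900i → escape time 7
(row=0, col=3): c = -0.0400 + 0.2900i → escape time 7
(row=0, col=4): c = 0.2900 + 0.2900i → escape time 7
(row=1, col=0): c = -1.0300 + -0.1050i → escape time 7
(row=1, col=1): c = -0.7000 + -0.1050i → escape time 7
(row=1, col=2): c = -0.3700 + -0.1050i → escape time 7
(row=1, col=3): c = -0.0400 + -0.1050i → escape time 7
(row=1, col=4): c = 0.2900 + -0.1050i → escape time 7
(row=2, col=0): c = -1.0300 + -0.5000i → escape time 5
(row=2, col=1): c = -0.7000 + -0.5000i → escape time 7
(row=2, col=2): c = -0.3700 + -0.5000i → escape time 7
(row=2, col=3): c = -0.0400 + -0.5000i → escape time 7
(row=2, col=4): c = 0.2900 + -0.5000i → escape time 7
(row=3, col=0): c = -1.0300 + -0.8950i → escape time 3
(row=3, col=1): c = -0.7000 + -0.8950i → escape time 4
(row=3, col=2): c = -0.3700 + -0.8950i → escape time 5
(row=3, col=3): c = -0.0400 + -0.8950i → escape time 7
(row=3, col=4): c = 0.2900 + -0.8950i → escape time 4
(row=4, col=0): c = -1.0300 + -1.2900i → escape time 2
(row=4, col=1): c = -0.7000 + -1.2900i → escape time 3
(row=4, col=2): c = -0.3700 + -1.2900i → escape time 3
(row=4, col=3): c = -0.0400 + -1.2900i → escape time 2
(row=4, col=4): c = 0.2900 + -1.2900i → escape time 2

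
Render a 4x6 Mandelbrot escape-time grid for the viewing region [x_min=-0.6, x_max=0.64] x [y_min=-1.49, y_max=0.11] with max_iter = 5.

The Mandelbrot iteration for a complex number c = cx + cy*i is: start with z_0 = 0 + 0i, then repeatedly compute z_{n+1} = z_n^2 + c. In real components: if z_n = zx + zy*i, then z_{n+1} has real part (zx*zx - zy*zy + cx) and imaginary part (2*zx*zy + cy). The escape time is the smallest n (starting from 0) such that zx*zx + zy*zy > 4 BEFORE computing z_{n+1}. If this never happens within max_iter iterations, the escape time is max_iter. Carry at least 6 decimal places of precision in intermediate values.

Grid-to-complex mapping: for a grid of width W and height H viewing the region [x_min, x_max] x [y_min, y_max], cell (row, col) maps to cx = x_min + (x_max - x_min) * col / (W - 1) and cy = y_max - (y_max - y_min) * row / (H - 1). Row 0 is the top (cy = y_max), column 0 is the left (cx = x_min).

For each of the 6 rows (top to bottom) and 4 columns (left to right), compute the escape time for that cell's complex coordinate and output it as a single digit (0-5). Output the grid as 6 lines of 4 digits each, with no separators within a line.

(row=0, col=0): c = -0.6000 + 0.1100i → escape time 5
(row=0, col=1): c = -0.1867 + 0.1100i → escape time 5
(row=0, col=2): c = 0.2267 + 0.1100i → escape time 5
(row=0, col=3): c = 0.6400 + 0.1100i → escape time 4
(row=1, col=0): c = -0.6000 + -0.2100i → escape time 5
(row=1, col=1): c = -0.1867 + -0.2100i → escape time 5
(row=1, col=2): c = 0.2267 + -0.2100i → escape time 5
(row=1, col=3): c = 0.6400 + -0.2100i → escape time 4
(row=2, col=0): c = -0.6000 + -0.5300i → escape time 5
(row=2, col=1): c = -0.1867 + -0.5300i → escape time 5
(row=2, col=2): c = 0.2267 + -0.5300i → escape time 5
(row=2, col=3): c = 0.6400 + -0.5300i → escape time 3
(row=3, col=0): c = -0.6000 + -0.8500i → escape time 4
(row=3, col=1): c = -0.1867 + -0.8500i → escape time 5
(row=3, col=2): c = 0.2267 + -0.8500i → escape time 5
(row=3, col=3): c = 0.6400 + -0.8500i → escape time 3
(row=4, col=0): c = -0.6000 + -1.1700i → escape time 3
(row=4, col=1): c = -0.1867 + -1.1700i → escape time 4
(row=4, col=2): c = 0.2267 + -1.1700i → escape time 2
(row=4, col=3): c = 0.6400 + -1.1700i → escape time 2
(row=5, col=0): c = -0.6000 + -1.4900i → escape time 2
(row=5, col=1): c = -0.1867 + -1.4900i → escape time 2
(row=5, col=2): c = 0.2267 + -1.4900i → escape time 2
(row=5, col=3): c = 0.6400 + -1.4900i → escape time 2

Answer: 5554
5554
5553
4553
3422
2222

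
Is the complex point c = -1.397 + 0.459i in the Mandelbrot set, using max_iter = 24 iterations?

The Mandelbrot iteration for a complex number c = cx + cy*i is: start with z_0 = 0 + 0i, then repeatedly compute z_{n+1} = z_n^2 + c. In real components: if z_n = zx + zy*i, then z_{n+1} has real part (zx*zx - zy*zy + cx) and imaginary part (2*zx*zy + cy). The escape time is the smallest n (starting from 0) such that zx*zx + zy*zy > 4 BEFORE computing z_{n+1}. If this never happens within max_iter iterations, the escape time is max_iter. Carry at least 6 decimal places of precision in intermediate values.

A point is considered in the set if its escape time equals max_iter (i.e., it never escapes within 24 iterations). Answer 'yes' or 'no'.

z_0 = 0 + 0i, c = -1.3970 + 0.4590i
Iter 1: z = -1.3970 + 0.4590i, |z|^2 = 2.1623
Iter 2: z = 0.3439 + -0.8234i, |z|^2 = 0.7963
Iter 3: z = -1.9568 + -0.1074i, |z|^2 = 3.8405
Iter 4: z = 2.4204 + 0.8794i, |z|^2 = 6.6318
Escaped at iteration 4

Answer: no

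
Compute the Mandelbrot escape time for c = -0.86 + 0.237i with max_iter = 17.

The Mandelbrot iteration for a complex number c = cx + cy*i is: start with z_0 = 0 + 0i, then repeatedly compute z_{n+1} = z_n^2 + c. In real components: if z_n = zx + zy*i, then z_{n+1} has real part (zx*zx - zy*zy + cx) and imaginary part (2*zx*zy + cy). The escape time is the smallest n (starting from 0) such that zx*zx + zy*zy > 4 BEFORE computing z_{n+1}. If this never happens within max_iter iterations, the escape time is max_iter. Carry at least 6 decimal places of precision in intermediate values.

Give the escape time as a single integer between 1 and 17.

Answer: 17

Derivation:
z_0 = 0 + 0i, c = -0.8600 + 0.2370i
Iter 1: z = -0.8600 + 0.2370i, |z|^2 = 0.7958
Iter 2: z = -0.1766 + -0.1706i, |z|^2 = 0.0603
Iter 3: z = -0.8579 + 0.2973i, |z|^2 = 0.8244
Iter 4: z = -0.2123 + -0.2731i, |z|^2 = 0.1196
Iter 5: z = -0.8895 + 0.3529i, |z|^2 = 0.9158
Iter 6: z = -0.1934 + -0.3909i, |z|^2 = 0.1902
Iter 7: z = -0.9754 + 0.3882i, |z|^2 = 1.1021
Iter 8: z = -0.0593 + -0.5202i, |z|^2 = 0.2742
Iter 9: z = -1.1271 + 0.2987i, |z|^2 = 1.3596
Iter 10: z = 0.3212 + -0.4363i, |z|^2 = 0.2935
Iter 11: z = -0.9472 + -0.0433i, |z|^2 = 0.8990
Iter 12: z = 0.0353 + 0.3190i, |z|^2 = 0.1030
Iter 13: z = -0.9605 + 0.2595i, |z|^2 = 0.9900
Iter 14: z = -0.0047 + -0.2616i, |z|^2 = 0.0684
Iter 15: z = -0.9284 + 0.2395i, |z|^2 = 0.9193
Iter 16: z = -0.0554 + -0.2076i, |z|^2 = 0.0462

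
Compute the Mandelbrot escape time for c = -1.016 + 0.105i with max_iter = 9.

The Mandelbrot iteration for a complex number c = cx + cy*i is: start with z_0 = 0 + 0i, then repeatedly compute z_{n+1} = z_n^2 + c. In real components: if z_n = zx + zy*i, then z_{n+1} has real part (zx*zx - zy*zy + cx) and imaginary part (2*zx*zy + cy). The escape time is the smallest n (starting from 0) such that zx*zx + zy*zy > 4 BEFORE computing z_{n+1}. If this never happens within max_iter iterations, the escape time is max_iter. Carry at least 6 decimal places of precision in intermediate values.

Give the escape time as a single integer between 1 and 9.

z_0 = 0 + 0i, c = -1.0160 + 0.1050i
Iter 1: z = -1.0160 + 0.1050i, |z|^2 = 1.0433
Iter 2: z = 0.0052 + -0.1084i, |z|^2 = 0.0118
Iter 3: z = -1.0277 + 0.1039i, |z|^2 = 1.0670
Iter 4: z = 0.0294 + -0.1085i, |z|^2 = 0.0126
Iter 5: z = -1.0269 + 0.0986i, |z|^2 = 1.0643
Iter 6: z = 0.0288 + -0.0975i, |z|^2 = 0.0103
Iter 7: z = -1.0247 + 0.0994i, |z|^2 = 1.0599
Iter 8: z = 0.0241 + -0.0987i, |z|^2 = 0.0103

Answer: 9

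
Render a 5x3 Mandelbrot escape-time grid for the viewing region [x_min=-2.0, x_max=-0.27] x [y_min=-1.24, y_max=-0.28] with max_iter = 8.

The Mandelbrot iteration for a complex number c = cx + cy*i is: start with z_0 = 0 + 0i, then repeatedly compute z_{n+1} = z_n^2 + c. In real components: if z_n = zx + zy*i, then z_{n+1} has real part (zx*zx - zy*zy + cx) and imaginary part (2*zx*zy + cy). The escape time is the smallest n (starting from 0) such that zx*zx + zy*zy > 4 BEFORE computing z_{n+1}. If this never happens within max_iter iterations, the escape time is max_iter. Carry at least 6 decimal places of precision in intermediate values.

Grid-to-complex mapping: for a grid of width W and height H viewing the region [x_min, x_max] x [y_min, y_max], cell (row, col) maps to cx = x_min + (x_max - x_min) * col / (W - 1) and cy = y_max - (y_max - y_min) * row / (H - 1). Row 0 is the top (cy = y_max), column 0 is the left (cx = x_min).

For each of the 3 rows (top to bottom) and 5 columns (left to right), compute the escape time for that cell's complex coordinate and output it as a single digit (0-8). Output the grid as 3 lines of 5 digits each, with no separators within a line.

Answer: 14888
13348
12233

Derivation:
(row=0, col=0): c = -2.0000 + -0.2800i → escape time 1
(row=0, col=1): c = -1.5675 + -0.2800i → escape time 4
(row=0, col=2): c = -1.1350 + -0.2800i → escape time 8
(row=0, col=3): c = -0.7025 + -0.2800i → escape time 8
(row=0, col=4): c = -0.2700 + -0.2800i → escape time 8
(row=1, col=0): c = -2.0000 + -0.7600i → escape time 1
(row=1, col=1): c = -1.5675 + -0.7600i → escape time 3
(row=1, col=2): c = -1.1350 + -0.7600i → escape time 3
(row=1, col=3): c = -0.7025 + -0.7600i → escape time 4
(row=1, col=4): c = -0.2700 + -0.7600i → escape time 8
(row=2, col=0): c = -2.0000 + -1.2400i → escape time 1
(row=2, col=1): c = -1.5675 + -1.2400i → escape time 2
(row=2, col=2): c = -1.1350 + -1.2400i → escape time 2
(row=2, col=3): c = -0.7025 + -1.2400i → escape time 3
(row=2, col=4): c = -0.2700 + -1.2400i → escape time 3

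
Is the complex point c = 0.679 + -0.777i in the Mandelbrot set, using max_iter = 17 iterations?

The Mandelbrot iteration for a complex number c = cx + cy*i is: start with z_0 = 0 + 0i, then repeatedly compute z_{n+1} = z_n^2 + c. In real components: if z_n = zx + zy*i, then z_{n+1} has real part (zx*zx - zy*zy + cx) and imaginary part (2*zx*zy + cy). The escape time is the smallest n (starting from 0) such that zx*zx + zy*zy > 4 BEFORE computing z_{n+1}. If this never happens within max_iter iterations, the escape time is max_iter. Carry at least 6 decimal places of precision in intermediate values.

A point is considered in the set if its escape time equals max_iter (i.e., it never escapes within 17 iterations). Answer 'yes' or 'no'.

Answer: no

Derivation:
z_0 = 0 + 0i, c = 0.6790 + -0.7770i
Iter 1: z = 0.6790 + -0.7770i, |z|^2 = 1.0648
Iter 2: z = 0.5363 + -1.8322i, |z|^2 = 3.6445
Iter 3: z = -2.3902 + -2.7422i, |z|^2 = 13.2329
Escaped at iteration 3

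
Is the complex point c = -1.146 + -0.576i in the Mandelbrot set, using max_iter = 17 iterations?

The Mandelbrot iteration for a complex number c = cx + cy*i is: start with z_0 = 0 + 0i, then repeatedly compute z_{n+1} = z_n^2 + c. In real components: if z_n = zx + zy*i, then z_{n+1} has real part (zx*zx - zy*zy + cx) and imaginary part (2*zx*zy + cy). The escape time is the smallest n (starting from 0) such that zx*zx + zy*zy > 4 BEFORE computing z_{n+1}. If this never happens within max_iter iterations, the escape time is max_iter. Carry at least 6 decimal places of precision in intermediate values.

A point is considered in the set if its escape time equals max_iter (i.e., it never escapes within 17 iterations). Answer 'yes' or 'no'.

z_0 = 0 + 0i, c = -1.1460 + -0.5760i
Iter 1: z = -1.1460 + -0.5760i, |z|^2 = 1.6451
Iter 2: z = -0.1645 + 0.7442i, |z|^2 = 0.5809
Iter 3: z = -1.6728 + -0.8208i, |z|^2 = 3.4719
Iter 4: z = 0.9785 + 2.1700i, |z|^2 = 5.6662
Escaped at iteration 4

Answer: no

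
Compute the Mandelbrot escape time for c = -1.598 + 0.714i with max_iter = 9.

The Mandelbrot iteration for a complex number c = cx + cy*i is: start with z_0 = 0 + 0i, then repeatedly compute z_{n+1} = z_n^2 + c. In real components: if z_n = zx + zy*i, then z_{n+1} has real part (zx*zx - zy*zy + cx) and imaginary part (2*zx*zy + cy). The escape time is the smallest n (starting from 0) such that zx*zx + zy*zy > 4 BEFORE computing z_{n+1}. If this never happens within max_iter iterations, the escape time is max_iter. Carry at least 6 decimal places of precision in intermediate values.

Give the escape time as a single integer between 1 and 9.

z_0 = 0 + 0i, c = -1.5980 + 0.7140i
Iter 1: z = -1.5980 + 0.7140i, |z|^2 = 3.0634
Iter 2: z = 0.4458 + -1.5679i, |z|^2 = 2.6572
Iter 3: z = -3.8577 + -0.6840i, |z|^2 = 15.3497
Escaped at iteration 3

Answer: 3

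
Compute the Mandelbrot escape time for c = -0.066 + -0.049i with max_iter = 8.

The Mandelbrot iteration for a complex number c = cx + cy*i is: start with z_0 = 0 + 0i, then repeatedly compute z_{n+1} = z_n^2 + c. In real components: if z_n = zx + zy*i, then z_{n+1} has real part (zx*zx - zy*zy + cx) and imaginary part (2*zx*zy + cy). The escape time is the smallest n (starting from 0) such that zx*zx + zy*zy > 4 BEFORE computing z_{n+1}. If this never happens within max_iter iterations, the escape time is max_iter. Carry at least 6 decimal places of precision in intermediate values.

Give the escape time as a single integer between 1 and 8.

Answer: 8

Derivation:
z_0 = 0 + 0i, c = -0.0660 + -0.0490i
Iter 1: z = -0.0660 + -0.0490i, |z|^2 = 0.0068
Iter 2: z = -0.0640 + -0.0425i, |z|^2 = 0.0059
Iter 3: z = -0.0637 + -0.0436i, |z|^2 = 0.0060
Iter 4: z = -0.0638 + -0.0435i, |z|^2 = 0.0060
Iter 5: z = -0.0638 + -0.0435i, |z|^2 = 0.0060
Iter 6: z = -0.0638 + -0.0435i, |z|^2 = 0.0060
Iter 7: z = -0.0638 + -0.0435i, |z|^2 = 0.0060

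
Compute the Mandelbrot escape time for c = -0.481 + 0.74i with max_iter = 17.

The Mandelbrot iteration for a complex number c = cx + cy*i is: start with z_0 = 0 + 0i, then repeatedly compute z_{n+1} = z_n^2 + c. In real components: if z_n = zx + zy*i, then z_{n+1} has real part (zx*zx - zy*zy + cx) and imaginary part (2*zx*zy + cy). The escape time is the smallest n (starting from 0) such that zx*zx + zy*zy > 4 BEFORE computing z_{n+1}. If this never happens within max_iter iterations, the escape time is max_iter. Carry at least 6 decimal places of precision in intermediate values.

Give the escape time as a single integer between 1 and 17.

Answer: 6

Derivation:
z_0 = 0 + 0i, c = -0.4810 + 0.7400i
Iter 1: z = -0.4810 + 0.7400i, |z|^2 = 0.7790
Iter 2: z = -0.7972 + 0.0281i, |z|^2 = 0.6364
Iter 3: z = 0.1538 + 0.6952i, |z|^2 = 0.5069
Iter 4: z = -0.9406 + 0.9538i, |z|^2 = 1.7945
Iter 5: z = -0.5061 + -1.0543i, |z|^2 = 1.3677
Iter 6: z = -1.3365 + 1.8071i, |z|^2 = 5.0521
Escaped at iteration 6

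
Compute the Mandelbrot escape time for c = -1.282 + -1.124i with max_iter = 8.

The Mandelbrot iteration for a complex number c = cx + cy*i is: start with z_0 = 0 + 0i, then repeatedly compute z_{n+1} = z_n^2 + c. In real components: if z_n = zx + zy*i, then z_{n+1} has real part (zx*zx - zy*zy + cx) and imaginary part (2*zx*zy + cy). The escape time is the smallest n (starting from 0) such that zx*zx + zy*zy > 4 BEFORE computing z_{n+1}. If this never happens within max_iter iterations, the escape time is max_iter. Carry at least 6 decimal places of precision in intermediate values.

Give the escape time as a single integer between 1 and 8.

z_0 = 0 + 0i, c = -1.2820 + -1.1240i
Iter 1: z = -1.2820 + -1.1240i, |z|^2 = 2.9069
Iter 2: z = -0.9019 + 1.7579i, |z|^2 = 3.9037
Iter 3: z = -3.5590 + -4.2948i, |z|^2 = 31.1118
Escaped at iteration 3

Answer: 3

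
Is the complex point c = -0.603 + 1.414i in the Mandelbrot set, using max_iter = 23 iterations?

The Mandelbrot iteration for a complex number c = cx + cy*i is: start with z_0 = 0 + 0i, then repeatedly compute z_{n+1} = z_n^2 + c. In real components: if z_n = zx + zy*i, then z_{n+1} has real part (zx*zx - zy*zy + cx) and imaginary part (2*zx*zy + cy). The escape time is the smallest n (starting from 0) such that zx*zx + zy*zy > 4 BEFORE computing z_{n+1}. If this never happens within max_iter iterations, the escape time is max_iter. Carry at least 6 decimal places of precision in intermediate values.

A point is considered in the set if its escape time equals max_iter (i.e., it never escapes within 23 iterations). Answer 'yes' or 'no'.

Answer: no

Derivation:
z_0 = 0 + 0i, c = -0.6030 + 1.4140i
Iter 1: z = -0.6030 + 1.4140i, |z|^2 = 2.3630
Iter 2: z = -2.2388 + -0.2913i, |z|^2 = 5.0970
Escaped at iteration 2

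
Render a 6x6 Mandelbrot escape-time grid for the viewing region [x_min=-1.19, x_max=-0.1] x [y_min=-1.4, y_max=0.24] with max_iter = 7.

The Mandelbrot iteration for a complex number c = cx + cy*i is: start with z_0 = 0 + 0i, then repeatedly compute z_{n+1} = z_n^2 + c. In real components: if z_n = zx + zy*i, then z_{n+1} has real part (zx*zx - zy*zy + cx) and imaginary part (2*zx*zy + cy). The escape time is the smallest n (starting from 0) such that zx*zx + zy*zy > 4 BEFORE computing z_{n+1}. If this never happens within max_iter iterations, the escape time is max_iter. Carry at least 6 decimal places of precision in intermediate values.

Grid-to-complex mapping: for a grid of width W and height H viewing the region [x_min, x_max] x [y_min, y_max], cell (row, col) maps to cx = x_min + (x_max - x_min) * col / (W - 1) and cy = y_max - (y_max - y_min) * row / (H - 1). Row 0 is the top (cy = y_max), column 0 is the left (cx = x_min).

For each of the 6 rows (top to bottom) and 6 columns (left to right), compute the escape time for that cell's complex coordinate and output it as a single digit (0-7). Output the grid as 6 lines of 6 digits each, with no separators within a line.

Answer: 777777
777777
667777
344677
333456
222222

Derivation:
(row=0, col=0): c = -1.1900 + 0.2400i → escape time 7
(row=0, col=1): c = -0.9720 + 0.2400i → escape time 7
(row=0, col=2): c = -0.7540 + 0.2400i → escape time 7
(row=0, col=3): c = -0.5360 + 0.2400i → escape time 7
(row=0, col=4): c = -0.3180 + 0.2400i → escape time 7
(row=0, col=5): c = -0.1000 + 0.2400i → escape time 7
(row=1, col=0): c = -1.1900 + -0.0880i → escape time 7
(row=1, col=1): c = -0.9720 + -0.0880i → escape time 7
(row=1, col=2): c = -0.7540 + -0.0880i → escape time 7
(row=1, col=3): c = -0.5360 + -0.0880i → escape time 7
(row=1, col=4): c = -0.3180 + -0.0880i → escape time 7
(row=1, col=5): c = -0.1000 + -0.0880i → escape time 7
(row=2, col=0): c = -1.1900 + -0.4160i → escape time 6
(row=2, col=1): c = -0.9720 + -0.4160i → escape time 6
(row=2, col=2): c = -0.7540 + -0.4160i → escape time 7
(row=2, col=3): c = -0.5360 + -0.4160i → escape time 7
(row=2, col=4): c = -0.3180 + -0.4160i → escape time 7
(row=2, col=5): c = -0.1000 + -0.4160i → escape time 7
(row=3, col=0): c = -1.1900 + -0.7440i → escape time 3
(row=3, col=1): c = -0.9720 + -0.7440i → escape time 4
(row=3, col=2): c = -0.7540 + -0.7440i → escape time 4
(row=3, col=3): c = -0.5360 + -0.7440i → escape time 6
(row=3, col=4): c = -0.3180 + -0.7440i → escape time 7
(row=3, col=5): c = -0.1000 + -0.7440i → escape time 7
(row=4, col=0): c = -1.1900 + -1.0720i → escape time 3
(row=4, col=1): c = -0.9720 + -1.0720i → escape time 3
(row=4, col=2): c = -0.7540 + -1.0720i → escape time 3
(row=4, col=3): c = -0.5360 + -1.0720i → escape time 4
(row=4, col=4): c = -0.3180 + -1.0720i → escape time 5
(row=4, col=5): c = -0.1000 + -1.0720i → escape time 6
(row=5, col=0): c = -1.1900 + -1.4000i → escape time 2
(row=5, col=1): c = -0.9720 + -1.4000i → escape time 2
(row=5, col=2): c = -0.7540 + -1.4000i → escape time 2
(row=5, col=3): c = -0.5360 + -1.4000i → escape time 2
(row=5, col=4): c = -0.3180 + -1.4000i → escape time 2
(row=5, col=5): c = -0.1000 + -1.4000i → escape time 2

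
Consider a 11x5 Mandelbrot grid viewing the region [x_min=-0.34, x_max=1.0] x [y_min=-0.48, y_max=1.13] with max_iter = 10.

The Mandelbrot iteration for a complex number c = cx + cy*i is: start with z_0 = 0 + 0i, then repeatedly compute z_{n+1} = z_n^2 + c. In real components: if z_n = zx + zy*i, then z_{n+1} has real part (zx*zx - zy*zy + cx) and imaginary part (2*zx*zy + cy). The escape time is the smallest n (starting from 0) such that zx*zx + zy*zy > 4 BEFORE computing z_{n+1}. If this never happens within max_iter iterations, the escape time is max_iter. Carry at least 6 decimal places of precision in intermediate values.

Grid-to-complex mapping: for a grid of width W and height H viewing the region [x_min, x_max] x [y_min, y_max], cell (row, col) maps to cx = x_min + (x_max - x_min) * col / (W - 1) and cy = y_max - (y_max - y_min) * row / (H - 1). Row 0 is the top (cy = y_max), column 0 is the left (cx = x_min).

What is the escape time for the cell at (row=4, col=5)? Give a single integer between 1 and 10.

z_0 = 0 + 0i, c = 0.3300 + -0.4800i
Iter 1: z = 0.3300 + -0.4800i, |z|^2 = 0.3393
Iter 2: z = 0.2085 + -0.7968i, |z|^2 = 0.6784
Iter 3: z = -0.2614 + -0.8123i, |z|^2 = 0.7281
Iter 4: z = -0.2614 + -0.0553i, |z|^2 = 0.0714
Iter 5: z = 0.3953 + -0.4511i, |z|^2 = 0.3597
Iter 6: z = 0.2828 + -0.8366i, |z|^2 = 0.7799
Iter 7: z = -0.2899 + -0.9532i, |z|^2 = 0.9926
Iter 8: z = -0.4944 + 0.0727i, |z|^2 = 0.2498
Iter 9: z = 0.5692 + -0.5519i, |z|^2 = 0.6286

Answer: 10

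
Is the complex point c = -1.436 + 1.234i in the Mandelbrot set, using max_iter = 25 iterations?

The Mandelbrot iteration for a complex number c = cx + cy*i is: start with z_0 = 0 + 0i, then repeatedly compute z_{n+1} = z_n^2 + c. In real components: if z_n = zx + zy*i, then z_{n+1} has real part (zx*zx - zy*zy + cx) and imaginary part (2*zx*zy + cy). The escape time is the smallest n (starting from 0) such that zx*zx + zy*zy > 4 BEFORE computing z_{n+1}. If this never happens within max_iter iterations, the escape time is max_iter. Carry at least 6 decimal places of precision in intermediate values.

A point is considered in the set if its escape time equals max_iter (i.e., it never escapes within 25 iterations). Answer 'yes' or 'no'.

z_0 = 0 + 0i, c = -1.4360 + 1.2340i
Iter 1: z = -1.4360 + 1.2340i, |z|^2 = 3.5849
Iter 2: z = -0.8967 + -2.3100i, |z|^2 = 6.1403
Escaped at iteration 2

Answer: no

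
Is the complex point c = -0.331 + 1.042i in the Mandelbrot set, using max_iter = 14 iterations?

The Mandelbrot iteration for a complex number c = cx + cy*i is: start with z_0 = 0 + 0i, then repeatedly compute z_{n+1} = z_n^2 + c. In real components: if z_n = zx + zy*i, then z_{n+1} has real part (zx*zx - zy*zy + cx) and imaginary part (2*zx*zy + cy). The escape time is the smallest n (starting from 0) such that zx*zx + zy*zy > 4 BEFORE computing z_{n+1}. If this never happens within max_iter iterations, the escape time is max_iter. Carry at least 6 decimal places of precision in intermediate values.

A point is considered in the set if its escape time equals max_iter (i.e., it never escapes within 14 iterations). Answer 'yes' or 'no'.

Answer: no

Derivation:
z_0 = 0 + 0i, c = -0.3310 + 1.0420i
Iter 1: z = -0.3310 + 1.0420i, |z|^2 = 1.1953
Iter 2: z = -1.3072 + 0.3522i, |z|^2 = 1.8328
Iter 3: z = 1.2537 + 0.1212i, |z|^2 = 1.5866
Iter 4: z = 1.2262 + 1.3459i, |z|^2 = 3.3151
Iter 5: z = -0.6391 + 4.3427i, |z|^2 = 19.2675
Escaped at iteration 5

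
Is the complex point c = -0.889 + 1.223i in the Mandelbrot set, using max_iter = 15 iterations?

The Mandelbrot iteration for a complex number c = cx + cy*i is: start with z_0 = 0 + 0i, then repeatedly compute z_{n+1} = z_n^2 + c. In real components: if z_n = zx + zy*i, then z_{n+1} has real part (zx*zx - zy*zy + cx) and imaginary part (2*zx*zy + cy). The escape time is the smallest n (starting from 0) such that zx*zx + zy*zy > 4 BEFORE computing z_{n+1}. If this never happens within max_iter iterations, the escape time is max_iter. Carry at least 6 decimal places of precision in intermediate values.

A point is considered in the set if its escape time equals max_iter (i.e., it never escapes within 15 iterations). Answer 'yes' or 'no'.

Answer: no

Derivation:
z_0 = 0 + 0i, c = -0.8890 + 1.2230i
Iter 1: z = -0.8890 + 1.2230i, |z|^2 = 2.2861
Iter 2: z = -1.5944 + -0.9515i, |z|^2 = 3.4475
Iter 3: z = 0.7478 + 4.2571i, |z|^2 = 18.6824
Escaped at iteration 3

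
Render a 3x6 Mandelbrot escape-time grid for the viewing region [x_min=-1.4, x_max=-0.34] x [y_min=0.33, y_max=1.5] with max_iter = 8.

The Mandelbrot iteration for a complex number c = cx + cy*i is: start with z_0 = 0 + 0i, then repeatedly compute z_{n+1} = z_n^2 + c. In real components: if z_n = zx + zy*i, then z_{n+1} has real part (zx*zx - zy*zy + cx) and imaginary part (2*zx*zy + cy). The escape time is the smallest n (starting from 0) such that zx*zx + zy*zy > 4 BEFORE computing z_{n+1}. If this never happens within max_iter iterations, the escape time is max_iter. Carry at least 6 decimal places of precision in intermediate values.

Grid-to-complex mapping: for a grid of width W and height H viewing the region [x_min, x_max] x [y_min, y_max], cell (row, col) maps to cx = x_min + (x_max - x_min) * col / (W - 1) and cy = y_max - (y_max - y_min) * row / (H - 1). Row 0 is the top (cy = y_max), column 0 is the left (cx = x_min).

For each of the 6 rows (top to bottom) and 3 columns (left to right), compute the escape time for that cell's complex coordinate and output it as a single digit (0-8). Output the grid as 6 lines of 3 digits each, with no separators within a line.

Answer: 122
233
335
347
358
588

Derivation:
(row=0, col=0): c = -1.4000 + 1.5000i → escape time 1
(row=0, col=1): c = -0.8700 + 1.5000i → escape time 2
(row=0, col=2): c = -0.3400 + 1.5000i → escape time 2
(row=1, col=0): c = -1.4000 + 1.2660i → escape time 2
(row=1, col=1): c = -0.8700 + 1.2660i → escape time 3
(row=1, col=2): c = -0.3400 + 1.2660i → escape time 3
(row=2, col=0): c = -1.4000 + 1.0320i → escape time 3
(row=2, col=1): c = -0.8700 + 1.0320i → escape time 3
(row=2, col=2): c = -0.3400 + 1.0320i → escape time 5
(row=3, col=0): c = -1.4000 + 0.7980i → escape time 3
(row=3, col=1): c = -0.8700 + 0.7980i → escape time 4
(row=3, col=2): c = -0.3400 + 0.7980i → escape time 7
(row=4, col=0): c = -1.4000 + 0.5640i → escape time 3
(row=4, col=1): c = -0.8700 + 0.5640i → escape time 5
(row=4, col=2): c = -0.3400 + 0.5640i → escape time 8
(row=5, col=0): c = -1.4000 + 0.3300i → escape time 5
(row=5, col=1): c = -0.8700 + 0.3300i → escape time 8
(row=5, col=2): c = -0.3400 + 0.3300i → escape time 8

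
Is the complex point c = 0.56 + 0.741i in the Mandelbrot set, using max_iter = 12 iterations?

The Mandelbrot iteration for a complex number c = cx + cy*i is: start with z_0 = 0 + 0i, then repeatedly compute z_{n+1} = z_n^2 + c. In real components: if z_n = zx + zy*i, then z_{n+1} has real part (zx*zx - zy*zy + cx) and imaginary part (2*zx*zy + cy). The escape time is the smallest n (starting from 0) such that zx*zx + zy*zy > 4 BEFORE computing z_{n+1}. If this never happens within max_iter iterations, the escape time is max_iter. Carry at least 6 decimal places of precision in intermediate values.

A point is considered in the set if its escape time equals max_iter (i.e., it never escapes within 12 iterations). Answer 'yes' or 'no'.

Answer: no

Derivation:
z_0 = 0 + 0i, c = 0.5600 + 0.7410i
Iter 1: z = 0.5600 + 0.7410i, |z|^2 = 0.8627
Iter 2: z = 0.3245 + 1.5709i, |z|^2 = 2.5731
Iter 3: z = -1.8025 + 1.7606i, |z|^2 = 6.3486
Escaped at iteration 3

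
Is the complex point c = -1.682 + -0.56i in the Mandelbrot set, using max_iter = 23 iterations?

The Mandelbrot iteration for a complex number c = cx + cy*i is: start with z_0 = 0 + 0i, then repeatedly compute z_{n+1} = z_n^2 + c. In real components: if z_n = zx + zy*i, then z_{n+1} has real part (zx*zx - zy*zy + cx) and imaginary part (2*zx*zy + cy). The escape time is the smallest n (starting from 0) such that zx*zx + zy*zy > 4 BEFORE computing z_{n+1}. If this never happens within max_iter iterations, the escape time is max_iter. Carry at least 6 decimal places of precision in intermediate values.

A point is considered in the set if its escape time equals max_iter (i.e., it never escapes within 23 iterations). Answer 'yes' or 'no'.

Answer: no

Derivation:
z_0 = 0 + 0i, c = -1.6820 + -0.5600i
Iter 1: z = -1.6820 + -0.5600i, |z|^2 = 3.1427
Iter 2: z = 0.8335 + 1.3238i, |z|^2 = 2.4473
Iter 3: z = -2.7398 + 1.6469i, |z|^2 = 10.2187
Escaped at iteration 3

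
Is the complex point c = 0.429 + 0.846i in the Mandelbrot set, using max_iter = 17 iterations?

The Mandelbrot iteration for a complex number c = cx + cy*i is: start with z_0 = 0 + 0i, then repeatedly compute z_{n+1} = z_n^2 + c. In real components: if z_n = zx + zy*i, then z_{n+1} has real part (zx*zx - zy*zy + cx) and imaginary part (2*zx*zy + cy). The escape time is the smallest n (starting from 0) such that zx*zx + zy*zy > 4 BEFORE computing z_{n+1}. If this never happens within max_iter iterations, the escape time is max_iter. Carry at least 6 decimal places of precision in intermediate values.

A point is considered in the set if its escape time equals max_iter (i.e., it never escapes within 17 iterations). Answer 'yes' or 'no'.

z_0 = 0 + 0i, c = 0.4290 + 0.8460i
Iter 1: z = 0.4290 + 0.8460i, |z|^2 = 0.8998
Iter 2: z = -0.1027 + 1.5719i, |z|^2 = 2.4813
Iter 3: z = -2.0312 + 0.5232i, |z|^2 = 4.3996
Escaped at iteration 3

Answer: no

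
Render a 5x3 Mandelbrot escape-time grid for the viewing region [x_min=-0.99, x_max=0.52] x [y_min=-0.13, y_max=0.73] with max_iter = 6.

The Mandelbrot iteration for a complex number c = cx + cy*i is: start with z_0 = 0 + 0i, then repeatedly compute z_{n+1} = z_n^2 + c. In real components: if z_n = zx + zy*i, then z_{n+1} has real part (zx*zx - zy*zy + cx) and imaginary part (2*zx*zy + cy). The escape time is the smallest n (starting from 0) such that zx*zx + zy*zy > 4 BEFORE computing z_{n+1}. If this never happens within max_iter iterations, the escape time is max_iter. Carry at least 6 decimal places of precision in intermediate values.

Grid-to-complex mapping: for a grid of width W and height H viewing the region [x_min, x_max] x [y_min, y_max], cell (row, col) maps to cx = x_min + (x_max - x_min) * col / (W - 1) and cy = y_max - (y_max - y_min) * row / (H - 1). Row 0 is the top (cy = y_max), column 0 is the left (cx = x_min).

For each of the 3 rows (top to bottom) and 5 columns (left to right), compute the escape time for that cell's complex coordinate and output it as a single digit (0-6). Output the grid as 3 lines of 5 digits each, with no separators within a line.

(row=0, col=0): c = -0.9900 + 0.7300i → escape time 4
(row=0, col=1): c = -0.6125 + 0.7300i → escape time 6
(row=0, col=2): c = -0.2350 + 0.7300i → escape time 6
(row=0, col=3): c = 0.1425 + 0.7300i → escape time 6
(row=0, col=4): c = 0.5200 + 0.7300i → escape time 3
(row=1, col=0): c = -0.9900 + 0.3000i → escape time 6
(row=1, col=1): c = -0.6125 + 0.3000i → escape time 6
(row=1, col=2): c = -0.2350 + 0.3000i → escape time 6
(row=1, col=3): c = 0.1425 + 0.3000i → escape time 6
(row=1, col=4): c = 0.5200 + 0.3000i → escape time 5
(row=2, col=0): c = -0.9900 + -0.1300i → escape time 6
(row=2, col=1): c = -0.6125 + -0.1300i → escape time 6
(row=2, col=2): c = -0.2350 + -0.1300i → escape time 6
(row=2, col=3): c = 0.1425 + -0.1300i → escape time 6
(row=2, col=4): c = 0.5200 + -0.1300i → escape time 5

Answer: 46663
66665
66665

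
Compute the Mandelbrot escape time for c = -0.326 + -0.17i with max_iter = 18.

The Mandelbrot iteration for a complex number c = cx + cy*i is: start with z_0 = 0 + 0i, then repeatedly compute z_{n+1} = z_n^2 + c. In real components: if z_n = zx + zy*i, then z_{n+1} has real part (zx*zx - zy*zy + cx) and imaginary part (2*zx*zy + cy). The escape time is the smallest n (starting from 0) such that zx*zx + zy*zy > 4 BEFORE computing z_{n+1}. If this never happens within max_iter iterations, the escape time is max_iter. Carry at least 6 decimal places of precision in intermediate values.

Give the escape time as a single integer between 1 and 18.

Answer: 18

Derivation:
z_0 = 0 + 0i, c = -0.3260 + -0.1700i
Iter 1: z = -0.3260 + -0.1700i, |z|^2 = 0.1352
Iter 2: z = -0.2486 + -0.0592i, |z|^2 = 0.0653
Iter 3: z = -0.2677 + -0.1406i, |z|^2 = 0.0914
Iter 4: z = -0.2741 + -0.0947i, |z|^2 = 0.0841
Iter 5: z = -0.2598 + -0.1181i, |z|^2 = 0.0815
Iter 6: z = -0.2724 + -0.1086i, |z|^2 = 0.0860
Iter 7: z = -0.2636 + -0.1108i, |z|^2 = 0.0818
Iter 8: z = -0.2688 + -0.1116i, |z|^2 = 0.0847
Iter 9: z = -0.2662 + -0.1100i, |z|^2 = 0.0830
Iter 10: z = -0.2672 + -0.1114i, |z|^2 = 0.0838
Iter 11: z = -0.2670 + -0.1104i, |z|^2 = 0.0835
Iter 12: z = -0.2669 + -0.1110i, |z|^2 = 0.0836
Iter 13: z = -0.2671 + -0.1107i, |z|^2 = 0.0836
Iter 14: z = -0.2669 + -0.1108i, |z|^2 = 0.0835
Iter 15: z = -0.2670 + -0.1108i, |z|^2 = 0.0836
Iter 16: z = -0.2670 + -0.1108i, |z|^2 = 0.0836
Iter 17: z = -0.2670 + -0.1108i, |z|^2 = 0.0836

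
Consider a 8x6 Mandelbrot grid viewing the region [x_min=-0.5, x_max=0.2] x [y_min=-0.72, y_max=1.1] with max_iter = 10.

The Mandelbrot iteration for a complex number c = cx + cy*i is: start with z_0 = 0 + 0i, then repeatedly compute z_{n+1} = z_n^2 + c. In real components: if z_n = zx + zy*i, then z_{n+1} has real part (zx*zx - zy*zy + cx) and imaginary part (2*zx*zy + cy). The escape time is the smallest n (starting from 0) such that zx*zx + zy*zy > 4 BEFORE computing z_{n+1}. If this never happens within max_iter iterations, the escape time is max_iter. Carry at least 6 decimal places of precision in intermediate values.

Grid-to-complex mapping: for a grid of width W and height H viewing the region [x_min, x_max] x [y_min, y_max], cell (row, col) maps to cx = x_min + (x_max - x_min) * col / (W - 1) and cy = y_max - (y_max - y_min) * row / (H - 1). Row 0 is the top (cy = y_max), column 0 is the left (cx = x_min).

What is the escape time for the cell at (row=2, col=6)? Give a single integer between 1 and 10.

z_0 = 0 + 0i, c = 0.1000 + 0.3720i
Iter 1: z = 0.1000 + 0.3720i, |z|^2 = 0.1484
Iter 2: z = -0.0284 + 0.4464i, |z|^2 = 0.2001
Iter 3: z = -0.0985 + 0.3467i, |z|^2 = 0.1299
Iter 4: z = -0.0105 + 0.3037i, |z|^2 = 0.0924
Iter 5: z = 0.0079 + 0.3656i, |z|^2 = 0.1338
Iter 6: z = -0.0336 + 0.3777i, |z|^2 = 0.1438
Iter 7: z = -0.0416 + 0.3466i, |z|^2 = 0.1219
Iter 8: z = -0.0184 + 0.3432i, |z|^2 = 0.1181
Iter 9: z = -0.0174 + 0.3594i, |z|^2 = 0.1295

Answer: 10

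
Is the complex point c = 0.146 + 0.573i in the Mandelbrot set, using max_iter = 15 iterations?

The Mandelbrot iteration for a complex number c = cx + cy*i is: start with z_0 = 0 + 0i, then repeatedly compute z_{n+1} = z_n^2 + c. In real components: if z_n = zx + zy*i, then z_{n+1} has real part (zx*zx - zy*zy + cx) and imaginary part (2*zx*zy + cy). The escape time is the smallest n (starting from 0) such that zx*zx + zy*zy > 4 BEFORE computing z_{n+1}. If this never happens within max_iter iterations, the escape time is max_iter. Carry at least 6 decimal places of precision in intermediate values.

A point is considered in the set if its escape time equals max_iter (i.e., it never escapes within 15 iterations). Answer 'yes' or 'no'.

z_0 = 0 + 0i, c = 0.1460 + 0.5730i
Iter 1: z = 0.1460 + 0.5730i, |z|^2 = 0.3496
Iter 2: z = -0.1610 + 0.7403i, |z|^2 = 0.5740
Iter 3: z = -0.3761 + 0.3346i, |z|^2 = 0.2534
Iter 4: z = 0.1755 + 0.3213i, |z|^2 = 0.1340
Iter 5: z = 0.0736 + 0.6858i, |z|^2 = 0.4757
Iter 6: z = -0.3189 + 0.6739i, |z|^2 = 0.5559
Iter 7: z = -0.2065 + 0.1432i, |z|^2 = 0.0631
Iter 8: z = 0.1681 + 0.5139i, |z|^2 = 0.2923
Iter 9: z = -0.0898 + 0.7458i, |z|^2 = 0.5643
Iter 10: z = -0.4022 + 0.4391i, |z|^2 = 0.3545
Iter 11: z = 0.1150 + 0.2199i, |z|^2 = 0.0616
Iter 12: z = 0.1109 + 0.6235i, |z|^2 = 0.4011
Iter 13: z = -0.2305 + 0.7113i, |z|^2 = 0.5590
Iter 14: z = -0.3068 + 0.2451i, |z|^2 = 0.1542
Did not escape in 15 iterations → in set

Answer: yes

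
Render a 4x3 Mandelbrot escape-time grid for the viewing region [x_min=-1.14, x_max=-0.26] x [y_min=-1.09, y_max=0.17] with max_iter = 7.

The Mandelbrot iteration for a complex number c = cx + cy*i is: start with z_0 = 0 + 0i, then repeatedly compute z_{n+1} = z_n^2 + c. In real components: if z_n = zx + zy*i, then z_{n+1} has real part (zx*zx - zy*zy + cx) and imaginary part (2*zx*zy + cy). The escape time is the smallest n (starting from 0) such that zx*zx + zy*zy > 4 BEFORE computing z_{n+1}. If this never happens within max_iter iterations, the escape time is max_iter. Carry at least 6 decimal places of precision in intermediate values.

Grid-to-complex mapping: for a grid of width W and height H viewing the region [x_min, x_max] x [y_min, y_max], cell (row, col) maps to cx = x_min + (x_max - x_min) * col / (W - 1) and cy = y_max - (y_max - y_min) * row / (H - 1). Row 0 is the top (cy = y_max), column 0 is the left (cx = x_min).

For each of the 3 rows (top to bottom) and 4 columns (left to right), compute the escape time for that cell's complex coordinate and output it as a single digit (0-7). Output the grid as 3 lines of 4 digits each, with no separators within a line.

Answer: 7777
5677
3335

Derivation:
(row=0, col=0): c = -1.1400 + 0.1700i → escape time 7
(row=0, col=1): c = -0.8467 + 0.1700i → escape time 7
(row=0, col=2): c = -0.5533 + 0.1700i → escape time 7
(row=0, col=3): c = -0.2600 + 0.1700i → escape time 7
(row=1, col=0): c = -1.1400 + -0.4600i → escape time 5
(row=1, col=1): c = -0.8467 + -0.4600i → escape time 6
(row=1, col=2): c = -0.5533 + -0.4600i → escape time 7
(row=1, col=3): c = -0.2600 + -0.4600i → escape time 7
(row=2, col=0): c = -1.1400 + -1.0900i → escape time 3
(row=2, col=1): c = -0.8467 + -1.0900i → escape time 3
(row=2, col=2): c = -0.5533 + -1.0900i → escape time 3
(row=2, col=3): c = -0.2600 + -1.0900i → escape time 5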